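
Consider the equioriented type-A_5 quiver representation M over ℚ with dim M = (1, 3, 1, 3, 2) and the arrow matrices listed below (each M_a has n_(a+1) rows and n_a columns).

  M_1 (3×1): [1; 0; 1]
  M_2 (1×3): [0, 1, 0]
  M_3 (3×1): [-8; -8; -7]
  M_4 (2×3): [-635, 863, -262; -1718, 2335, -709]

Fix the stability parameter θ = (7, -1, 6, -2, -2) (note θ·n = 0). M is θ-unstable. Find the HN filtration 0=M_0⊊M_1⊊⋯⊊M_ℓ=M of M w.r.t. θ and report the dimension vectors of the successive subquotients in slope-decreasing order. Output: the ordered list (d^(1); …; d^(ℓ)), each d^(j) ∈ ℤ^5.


Via rank(M_{q-1}∘⋯∘M_p): M ≅ I[1,2], I[2,2], I[2,5], I[4,4], I[4,5].
μ_θ-semistable layers: μ^(1)=3; μ^(2)=2/3; μ^(3)=-1; μ^(4)=-2

((1, 1, 0, 0, 0); (0, 0, 1, 1, 1); (0, 2, 0, 0, 0); (0, 0, 0, 2, 1))


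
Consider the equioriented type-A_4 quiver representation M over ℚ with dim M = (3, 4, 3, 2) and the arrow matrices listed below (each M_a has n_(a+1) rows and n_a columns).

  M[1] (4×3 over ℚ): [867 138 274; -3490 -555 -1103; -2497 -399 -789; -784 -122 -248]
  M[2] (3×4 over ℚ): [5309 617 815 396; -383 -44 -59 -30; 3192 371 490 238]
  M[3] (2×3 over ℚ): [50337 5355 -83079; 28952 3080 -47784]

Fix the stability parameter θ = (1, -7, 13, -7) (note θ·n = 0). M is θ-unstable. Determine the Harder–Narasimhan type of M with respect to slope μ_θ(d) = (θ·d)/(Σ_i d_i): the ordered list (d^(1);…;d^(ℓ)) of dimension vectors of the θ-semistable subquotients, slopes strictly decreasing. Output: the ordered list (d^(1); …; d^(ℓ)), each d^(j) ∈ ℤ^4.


Interval decomposition of M: I[1,2], I[1,3]^2, I[2,2], I[3,4], I[4,4].
HN type (ℓ=4): μ^(1)=13; μ^(2)=3; μ^(3)=-3; μ^(4)=-7

((0, 0, 2, 0); (0, 0, 1, 1); (3, 3, 0, 0); (0, 1, 0, 1))


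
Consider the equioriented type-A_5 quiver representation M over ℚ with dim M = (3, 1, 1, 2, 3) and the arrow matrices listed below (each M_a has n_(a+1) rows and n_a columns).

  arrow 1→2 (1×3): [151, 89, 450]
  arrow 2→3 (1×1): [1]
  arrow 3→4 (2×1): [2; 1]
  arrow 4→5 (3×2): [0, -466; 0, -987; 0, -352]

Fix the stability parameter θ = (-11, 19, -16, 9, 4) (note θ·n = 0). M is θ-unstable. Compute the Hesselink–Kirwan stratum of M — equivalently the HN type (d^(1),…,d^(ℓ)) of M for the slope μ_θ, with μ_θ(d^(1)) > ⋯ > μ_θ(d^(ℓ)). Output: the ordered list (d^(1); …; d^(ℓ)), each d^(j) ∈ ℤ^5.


Via rank(M_{q-1}∘⋯∘M_p): M ≅ I[1,1]^2, I[1,5], I[4,4], I[5,5]^2.
μ_θ-semistable layers: μ^(1)=9; μ^(2)=13/2; μ^(3)=4; μ^(4)=3/2; μ^(5)=-11

((0, 0, 0, 1, 0); (0, 0, 0, 1, 1); (0, 0, 0, 0, 2); (0, 1, 1, 0, 0); (3, 0, 0, 0, 0))


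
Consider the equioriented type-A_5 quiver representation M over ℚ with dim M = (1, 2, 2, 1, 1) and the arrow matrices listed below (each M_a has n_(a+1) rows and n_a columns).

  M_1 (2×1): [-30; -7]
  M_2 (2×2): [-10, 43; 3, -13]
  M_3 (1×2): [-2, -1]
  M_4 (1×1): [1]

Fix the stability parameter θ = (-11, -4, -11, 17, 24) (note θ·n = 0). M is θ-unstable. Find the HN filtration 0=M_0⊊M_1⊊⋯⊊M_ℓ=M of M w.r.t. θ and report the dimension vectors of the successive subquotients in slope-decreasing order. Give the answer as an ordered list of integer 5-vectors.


Via rank(M_{q-1}∘⋯∘M_p): M ≅ I[1,5], I[2,3].
μ_θ-semistable layers: μ^(1)=24; μ^(2)=17; μ^(3)=-15/2; μ^(4)=-11

((0, 0, 0, 0, 1); (0, 0, 0, 1, 0); (0, 2, 2, 0, 0); (1, 0, 0, 0, 0))


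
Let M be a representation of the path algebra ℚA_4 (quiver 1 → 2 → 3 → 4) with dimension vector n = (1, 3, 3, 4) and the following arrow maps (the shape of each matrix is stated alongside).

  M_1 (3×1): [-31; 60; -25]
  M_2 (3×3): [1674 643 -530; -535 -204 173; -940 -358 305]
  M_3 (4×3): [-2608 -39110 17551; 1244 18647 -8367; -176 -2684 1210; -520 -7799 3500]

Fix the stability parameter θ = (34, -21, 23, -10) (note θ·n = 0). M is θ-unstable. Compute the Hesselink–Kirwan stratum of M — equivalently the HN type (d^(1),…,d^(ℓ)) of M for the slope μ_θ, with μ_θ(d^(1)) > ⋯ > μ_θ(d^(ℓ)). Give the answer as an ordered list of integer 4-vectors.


Barcode: M ≅ I[1,4], I[2,4]^2, I[4,4]. HN layers by μ_θ (3 steps, strictly decreasing):
  μ^(1)=13/2; μ^(2)=-10; μ^(3)=-21

((1, 1, 3, 3); (0, 0, 0, 1); (0, 2, 0, 0))


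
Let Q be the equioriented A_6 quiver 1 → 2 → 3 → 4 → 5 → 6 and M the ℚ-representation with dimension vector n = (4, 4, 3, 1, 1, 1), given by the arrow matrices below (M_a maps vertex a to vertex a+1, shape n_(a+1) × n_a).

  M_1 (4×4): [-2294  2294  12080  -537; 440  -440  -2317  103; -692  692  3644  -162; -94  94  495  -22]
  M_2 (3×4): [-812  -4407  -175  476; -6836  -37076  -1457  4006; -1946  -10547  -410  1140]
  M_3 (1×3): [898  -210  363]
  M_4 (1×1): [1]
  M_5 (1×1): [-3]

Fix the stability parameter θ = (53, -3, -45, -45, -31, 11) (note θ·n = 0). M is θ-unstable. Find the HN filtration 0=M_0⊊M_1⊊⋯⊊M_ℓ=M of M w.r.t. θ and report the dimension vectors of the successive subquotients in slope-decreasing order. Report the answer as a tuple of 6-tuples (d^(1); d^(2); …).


Barcode: M ≅ I[1,1]^2, I[1,2], I[1,6], I[2,3]^2. HN layers by μ_θ (5 steps, strictly decreasing):
  μ^(1)=53; μ^(2)=25; μ^(3)=11; μ^(4)=-71/5; μ^(5)=-24

((2, 0, 0, 0, 0, 0); (1, 1, 0, 0, 0, 0); (0, 0, 0, 0, 0, 1); (1, 1, 1, 1, 1, 0); (0, 2, 2, 0, 0, 0))


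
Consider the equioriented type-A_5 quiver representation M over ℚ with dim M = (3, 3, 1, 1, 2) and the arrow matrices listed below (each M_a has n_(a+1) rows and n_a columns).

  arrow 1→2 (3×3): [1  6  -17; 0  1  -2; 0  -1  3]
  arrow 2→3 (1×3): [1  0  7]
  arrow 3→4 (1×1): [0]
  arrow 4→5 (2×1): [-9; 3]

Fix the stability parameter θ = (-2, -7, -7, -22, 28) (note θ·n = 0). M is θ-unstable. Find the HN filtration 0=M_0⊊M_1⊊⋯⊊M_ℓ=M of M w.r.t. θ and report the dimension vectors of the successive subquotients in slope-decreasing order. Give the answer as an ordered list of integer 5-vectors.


Via rank(M_{q-1}∘⋯∘M_p): M ≅ I[1,2]^2, I[1,3], I[4,5], I[5,5].
μ_θ-semistable layers: μ^(1)=28; μ^(2)=-9/2; μ^(3)=-16/3; μ^(4)=-22

((0, 0, 0, 0, 2); (2, 2, 0, 0, 0); (1, 1, 1, 0, 0); (0, 0, 0, 1, 0))


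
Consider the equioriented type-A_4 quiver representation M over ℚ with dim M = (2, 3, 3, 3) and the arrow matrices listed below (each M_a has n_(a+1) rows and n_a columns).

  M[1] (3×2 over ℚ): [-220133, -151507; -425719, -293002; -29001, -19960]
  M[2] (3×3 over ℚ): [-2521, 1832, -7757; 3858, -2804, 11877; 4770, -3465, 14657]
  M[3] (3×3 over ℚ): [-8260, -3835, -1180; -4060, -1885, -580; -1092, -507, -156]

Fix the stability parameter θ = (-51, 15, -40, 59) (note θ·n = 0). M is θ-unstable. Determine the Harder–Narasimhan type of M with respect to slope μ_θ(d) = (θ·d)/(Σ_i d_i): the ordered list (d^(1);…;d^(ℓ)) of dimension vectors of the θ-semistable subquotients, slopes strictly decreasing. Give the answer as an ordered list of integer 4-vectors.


Barcode: M ≅ I[1,3], I[1,4], I[2,3], I[4,4]^2. HN layers by μ_θ (3 steps, strictly decreasing):
  μ^(1)=59; μ^(2)=-25/2; μ^(3)=-51

((0, 0, 0, 3); (0, 3, 3, 0); (2, 0, 0, 0))


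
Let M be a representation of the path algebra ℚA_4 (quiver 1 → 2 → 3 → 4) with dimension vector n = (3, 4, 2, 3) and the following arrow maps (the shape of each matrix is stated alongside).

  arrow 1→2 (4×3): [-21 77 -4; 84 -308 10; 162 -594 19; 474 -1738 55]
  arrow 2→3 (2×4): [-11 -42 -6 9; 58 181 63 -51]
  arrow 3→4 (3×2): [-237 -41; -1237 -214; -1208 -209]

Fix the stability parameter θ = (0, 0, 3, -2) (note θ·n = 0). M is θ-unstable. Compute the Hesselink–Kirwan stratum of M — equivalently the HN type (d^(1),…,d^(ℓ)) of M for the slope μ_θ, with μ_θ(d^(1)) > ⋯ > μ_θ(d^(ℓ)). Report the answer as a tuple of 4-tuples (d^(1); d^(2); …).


Via rank(M_{q-1}∘⋯∘M_p): M ≅ I[1,1], I[1,2], I[1,4], I[2,2], I[2,4], I[4,4].
μ_θ-semistable layers: μ^(1)=1/2; μ^(2)=0; μ^(3)=-2

((0, 0, 2, 2); (3, 4, 0, 0); (0, 0, 0, 1))


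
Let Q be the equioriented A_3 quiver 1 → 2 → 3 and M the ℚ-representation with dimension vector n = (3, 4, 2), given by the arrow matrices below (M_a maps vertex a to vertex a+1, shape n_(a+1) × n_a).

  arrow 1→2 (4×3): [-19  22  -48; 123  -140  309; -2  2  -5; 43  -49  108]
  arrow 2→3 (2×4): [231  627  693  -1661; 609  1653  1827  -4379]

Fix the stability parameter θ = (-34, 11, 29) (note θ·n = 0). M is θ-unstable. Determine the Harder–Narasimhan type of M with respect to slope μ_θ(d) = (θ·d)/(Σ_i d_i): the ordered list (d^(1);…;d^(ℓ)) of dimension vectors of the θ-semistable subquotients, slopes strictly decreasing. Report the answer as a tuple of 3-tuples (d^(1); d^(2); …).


Interval decomposition of M: I[1,2]^2, I[1,3], I[2,2], I[3,3].
HN type (ℓ=3): μ^(1)=29; μ^(2)=11; μ^(3)=-34

((0, 0, 2); (0, 4, 0); (3, 0, 0))


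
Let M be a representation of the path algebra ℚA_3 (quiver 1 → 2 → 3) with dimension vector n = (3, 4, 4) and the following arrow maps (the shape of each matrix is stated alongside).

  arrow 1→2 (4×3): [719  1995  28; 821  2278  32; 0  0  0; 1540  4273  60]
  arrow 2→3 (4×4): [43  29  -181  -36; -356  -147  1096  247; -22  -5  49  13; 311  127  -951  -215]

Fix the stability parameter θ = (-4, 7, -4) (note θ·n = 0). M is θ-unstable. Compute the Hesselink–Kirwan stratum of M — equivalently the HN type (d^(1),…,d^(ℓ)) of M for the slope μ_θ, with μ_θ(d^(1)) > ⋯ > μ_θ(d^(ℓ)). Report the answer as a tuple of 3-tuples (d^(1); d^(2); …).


Via rank(M_{q-1}∘⋯∘M_p): M ≅ I[1,1], I[1,3]^2, I[2,3]^2.
μ_θ-semistable layers: μ^(1)=3/2; μ^(2)=-4

((0, 4, 4); (3, 0, 0))


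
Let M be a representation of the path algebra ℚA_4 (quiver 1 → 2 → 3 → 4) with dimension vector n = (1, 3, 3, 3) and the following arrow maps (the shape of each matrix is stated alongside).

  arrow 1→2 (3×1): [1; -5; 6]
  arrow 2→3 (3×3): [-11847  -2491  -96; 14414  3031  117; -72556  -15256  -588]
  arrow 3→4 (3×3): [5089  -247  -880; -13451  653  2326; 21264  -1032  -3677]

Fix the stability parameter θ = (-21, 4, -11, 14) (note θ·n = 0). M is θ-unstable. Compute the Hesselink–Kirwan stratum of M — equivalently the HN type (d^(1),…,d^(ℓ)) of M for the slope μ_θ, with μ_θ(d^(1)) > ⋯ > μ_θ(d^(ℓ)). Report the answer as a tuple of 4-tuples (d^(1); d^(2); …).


Barcode: M ≅ I[1,4], I[2,2], I[2,3], I[3,4], I[4,4]. HN layers by μ_θ (5 steps, strictly decreasing):
  μ^(1)=14; μ^(2)=4; μ^(3)=-7/2; μ^(4)=-11; μ^(5)=-21

((0, 0, 0, 3); (0, 1, 0, 0); (0, 2, 2, 0); (0, 0, 1, 0); (1, 0, 0, 0))


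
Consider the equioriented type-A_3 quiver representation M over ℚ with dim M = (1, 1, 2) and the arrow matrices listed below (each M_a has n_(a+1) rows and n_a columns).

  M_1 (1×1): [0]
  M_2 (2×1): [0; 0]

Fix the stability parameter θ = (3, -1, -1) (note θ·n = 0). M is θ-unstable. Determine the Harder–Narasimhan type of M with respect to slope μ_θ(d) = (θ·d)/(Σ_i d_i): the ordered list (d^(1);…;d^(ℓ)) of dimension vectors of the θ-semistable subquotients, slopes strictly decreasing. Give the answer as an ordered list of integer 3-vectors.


Interval decomposition of M: I[1,1], I[2,2], I[3,3]^2.
HN type (ℓ=2): μ^(1)=3; μ^(2)=-1

((1, 0, 0); (0, 1, 2))


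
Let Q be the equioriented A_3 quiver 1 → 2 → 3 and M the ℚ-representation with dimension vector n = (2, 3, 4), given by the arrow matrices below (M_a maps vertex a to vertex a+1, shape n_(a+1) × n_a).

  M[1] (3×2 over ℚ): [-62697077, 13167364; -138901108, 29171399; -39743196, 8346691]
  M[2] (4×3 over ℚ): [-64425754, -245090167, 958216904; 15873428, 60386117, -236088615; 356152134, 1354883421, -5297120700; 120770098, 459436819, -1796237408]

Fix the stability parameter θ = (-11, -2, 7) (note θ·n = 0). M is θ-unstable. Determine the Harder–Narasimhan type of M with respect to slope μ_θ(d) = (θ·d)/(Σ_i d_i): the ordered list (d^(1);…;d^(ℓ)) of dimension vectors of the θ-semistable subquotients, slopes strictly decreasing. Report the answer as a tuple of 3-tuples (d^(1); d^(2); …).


Interval decomposition of M: I[1,2], I[1,3], I[2,3], I[3,3]^2.
HN type (ℓ=3): μ^(1)=7; μ^(2)=-2; μ^(3)=-11

((0, 0, 4); (0, 3, 0); (2, 0, 0))


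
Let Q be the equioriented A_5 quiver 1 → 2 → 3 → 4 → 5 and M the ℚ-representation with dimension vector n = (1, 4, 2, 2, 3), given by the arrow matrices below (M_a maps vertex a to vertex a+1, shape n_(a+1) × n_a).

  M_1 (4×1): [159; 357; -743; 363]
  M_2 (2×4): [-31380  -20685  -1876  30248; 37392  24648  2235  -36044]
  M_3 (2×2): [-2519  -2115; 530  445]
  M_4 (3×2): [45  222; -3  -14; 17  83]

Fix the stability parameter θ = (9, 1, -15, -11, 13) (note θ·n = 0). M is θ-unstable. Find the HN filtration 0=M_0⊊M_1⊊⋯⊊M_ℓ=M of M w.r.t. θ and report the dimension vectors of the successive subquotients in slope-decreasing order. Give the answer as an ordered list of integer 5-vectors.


Interval decomposition of M: I[1,5], I[2,2]^2, I[2,5], I[5,5].
HN type (ℓ=4): μ^(1)=13; μ^(2)=1; μ^(3)=-4; μ^(4)=-25/3

((0, 0, 0, 0, 3); (0, 2, 0, 0, 0); (1, 1, 1, 1, 0); (0, 1, 1, 1, 0))


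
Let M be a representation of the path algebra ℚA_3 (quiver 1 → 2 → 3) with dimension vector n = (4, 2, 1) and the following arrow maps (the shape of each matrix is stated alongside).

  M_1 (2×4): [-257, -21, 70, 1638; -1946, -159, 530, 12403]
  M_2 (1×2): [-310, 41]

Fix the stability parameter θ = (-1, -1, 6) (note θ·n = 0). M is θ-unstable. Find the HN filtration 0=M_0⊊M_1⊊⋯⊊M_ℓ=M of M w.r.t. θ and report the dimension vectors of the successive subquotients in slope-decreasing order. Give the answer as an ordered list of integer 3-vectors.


Barcode: M ≅ I[1,1]^2, I[1,2], I[1,3]. HN layers by μ_θ (2 steps, strictly decreasing):
  μ^(1)=6; μ^(2)=-1

((0, 0, 1); (4, 2, 0))


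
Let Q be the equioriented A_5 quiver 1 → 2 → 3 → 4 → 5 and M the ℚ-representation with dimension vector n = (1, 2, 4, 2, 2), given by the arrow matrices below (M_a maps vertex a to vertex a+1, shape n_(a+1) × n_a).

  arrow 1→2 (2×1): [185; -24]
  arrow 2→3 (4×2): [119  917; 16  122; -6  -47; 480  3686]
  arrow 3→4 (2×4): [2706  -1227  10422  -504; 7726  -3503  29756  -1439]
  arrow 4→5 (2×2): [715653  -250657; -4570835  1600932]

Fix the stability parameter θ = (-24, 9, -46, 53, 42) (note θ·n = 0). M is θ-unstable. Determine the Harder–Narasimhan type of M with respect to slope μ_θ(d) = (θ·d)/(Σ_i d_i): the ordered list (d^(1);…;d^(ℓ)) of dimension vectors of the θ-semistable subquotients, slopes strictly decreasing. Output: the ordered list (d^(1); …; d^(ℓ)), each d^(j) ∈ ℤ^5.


Barcode: M ≅ I[1,5], I[2,3], I[3,3], I[3,5]. HN layers by μ_θ (4 steps, strictly decreasing):
  μ^(1)=95/2; μ^(2)=-37/2; μ^(3)=-24; μ^(4)=-46

((0, 0, 0, 2, 2); (0, 2, 2, 0, 0); (1, 0, 0, 0, 0); (0, 0, 2, 0, 0))


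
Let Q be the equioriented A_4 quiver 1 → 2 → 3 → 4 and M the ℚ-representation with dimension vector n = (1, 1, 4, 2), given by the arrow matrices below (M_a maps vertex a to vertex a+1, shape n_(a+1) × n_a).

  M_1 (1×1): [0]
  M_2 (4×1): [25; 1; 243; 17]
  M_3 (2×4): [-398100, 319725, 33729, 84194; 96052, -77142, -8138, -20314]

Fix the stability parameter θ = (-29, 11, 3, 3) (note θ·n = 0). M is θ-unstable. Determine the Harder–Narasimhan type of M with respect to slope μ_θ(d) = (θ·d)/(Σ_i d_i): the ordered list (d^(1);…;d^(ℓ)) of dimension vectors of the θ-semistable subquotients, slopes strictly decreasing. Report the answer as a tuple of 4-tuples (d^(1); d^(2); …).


Barcode: M ≅ I[1,1], I[2,4], I[3,3]^2, I[3,4]. HN layers by μ_θ (3 steps, strictly decreasing):
  μ^(1)=17/3; μ^(2)=3; μ^(3)=-29

((0, 1, 1, 1); (0, 0, 3, 1); (1, 0, 0, 0))


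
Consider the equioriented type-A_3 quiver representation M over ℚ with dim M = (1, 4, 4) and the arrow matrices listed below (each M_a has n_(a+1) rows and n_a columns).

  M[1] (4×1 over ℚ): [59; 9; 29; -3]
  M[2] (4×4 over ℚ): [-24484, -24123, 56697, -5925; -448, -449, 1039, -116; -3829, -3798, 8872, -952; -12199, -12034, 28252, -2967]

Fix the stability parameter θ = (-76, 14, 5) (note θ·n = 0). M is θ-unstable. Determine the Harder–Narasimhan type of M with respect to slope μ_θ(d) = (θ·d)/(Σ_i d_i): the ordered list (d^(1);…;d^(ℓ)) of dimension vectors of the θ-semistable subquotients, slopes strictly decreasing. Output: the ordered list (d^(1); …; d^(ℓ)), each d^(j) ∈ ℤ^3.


Barcode: M ≅ I[1,3], I[2,2], I[2,3]^2, I[3,3]. HN layers by μ_θ (4 steps, strictly decreasing):
  μ^(1)=14; μ^(2)=19/2; μ^(3)=5; μ^(4)=-76

((0, 1, 0); (0, 3, 3); (0, 0, 1); (1, 0, 0))


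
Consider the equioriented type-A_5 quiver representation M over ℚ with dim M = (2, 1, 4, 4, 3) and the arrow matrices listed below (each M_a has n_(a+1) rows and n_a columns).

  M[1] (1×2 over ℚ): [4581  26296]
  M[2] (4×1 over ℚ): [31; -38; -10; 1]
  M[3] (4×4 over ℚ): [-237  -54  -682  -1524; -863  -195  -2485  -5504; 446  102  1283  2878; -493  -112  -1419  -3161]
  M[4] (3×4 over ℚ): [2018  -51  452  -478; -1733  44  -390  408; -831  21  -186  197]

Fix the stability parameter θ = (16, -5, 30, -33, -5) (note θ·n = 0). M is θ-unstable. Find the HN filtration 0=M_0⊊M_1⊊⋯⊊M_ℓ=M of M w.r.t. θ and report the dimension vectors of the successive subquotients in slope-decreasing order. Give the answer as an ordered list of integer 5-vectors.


Barcode: M ≅ I[1,1], I[1,5], I[3,4], I[3,5]^2. HN layers by μ_θ (4 steps, strictly decreasing):
  μ^(1)=16; μ^(2)=3/5; μ^(3)=-3/2; μ^(4)=-8/3

((1, 0, 0, 0, 0); (1, 1, 1, 1, 1); (0, 0, 1, 1, 0); (0, 0, 2, 2, 2))


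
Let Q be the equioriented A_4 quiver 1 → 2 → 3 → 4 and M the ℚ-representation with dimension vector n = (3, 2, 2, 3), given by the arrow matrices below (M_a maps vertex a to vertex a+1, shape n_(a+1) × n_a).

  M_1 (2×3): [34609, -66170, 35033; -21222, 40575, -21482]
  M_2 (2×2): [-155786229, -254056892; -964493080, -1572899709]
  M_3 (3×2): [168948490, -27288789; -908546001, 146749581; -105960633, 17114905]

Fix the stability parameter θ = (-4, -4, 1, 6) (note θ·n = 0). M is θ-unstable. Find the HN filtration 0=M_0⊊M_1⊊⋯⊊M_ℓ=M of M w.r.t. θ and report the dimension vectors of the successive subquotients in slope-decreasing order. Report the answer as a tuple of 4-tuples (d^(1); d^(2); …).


Via rank(M_{q-1}∘⋯∘M_p): M ≅ I[1,1], I[1,4]^2, I[4,4].
μ_θ-semistable layers: μ^(1)=6; μ^(2)=1; μ^(3)=-4

((0, 0, 0, 3); (0, 0, 2, 0); (3, 2, 0, 0))


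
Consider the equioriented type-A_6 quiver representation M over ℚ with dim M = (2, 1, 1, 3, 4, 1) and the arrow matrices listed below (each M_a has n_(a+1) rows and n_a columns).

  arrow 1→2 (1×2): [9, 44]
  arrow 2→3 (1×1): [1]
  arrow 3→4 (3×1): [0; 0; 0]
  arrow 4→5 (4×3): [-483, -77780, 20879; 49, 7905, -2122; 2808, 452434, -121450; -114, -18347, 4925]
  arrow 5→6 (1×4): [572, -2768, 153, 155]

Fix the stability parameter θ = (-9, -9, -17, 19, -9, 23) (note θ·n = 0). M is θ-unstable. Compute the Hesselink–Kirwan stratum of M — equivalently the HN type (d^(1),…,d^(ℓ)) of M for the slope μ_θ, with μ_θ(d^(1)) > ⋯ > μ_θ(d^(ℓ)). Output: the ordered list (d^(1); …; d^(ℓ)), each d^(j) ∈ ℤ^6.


Interval decomposition of M: I[1,1], I[1,3], I[4,4], I[4,5], I[4,6], I[5,5]^2.
HN type (ℓ=5): μ^(1)=23; μ^(2)=19; μ^(3)=5; μ^(4)=-9; μ^(5)=-35/3

((0, 0, 0, 0, 0, 1); (0, 0, 0, 1, 0, 0); (0, 0, 0, 2, 2, 0); (1, 0, 0, 0, 2, 0); (1, 1, 1, 0, 0, 0))


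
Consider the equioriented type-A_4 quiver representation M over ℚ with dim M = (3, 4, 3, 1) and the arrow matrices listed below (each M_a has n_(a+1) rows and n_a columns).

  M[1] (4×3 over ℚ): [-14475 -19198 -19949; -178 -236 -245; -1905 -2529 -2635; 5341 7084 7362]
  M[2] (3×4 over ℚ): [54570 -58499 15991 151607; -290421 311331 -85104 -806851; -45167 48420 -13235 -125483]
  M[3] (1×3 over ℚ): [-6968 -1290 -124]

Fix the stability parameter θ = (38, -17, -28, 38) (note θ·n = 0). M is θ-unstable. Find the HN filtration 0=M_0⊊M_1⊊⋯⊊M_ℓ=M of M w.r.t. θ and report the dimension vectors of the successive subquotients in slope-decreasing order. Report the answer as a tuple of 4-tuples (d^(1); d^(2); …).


Via rank(M_{q-1}∘⋯∘M_p): M ≅ I[1,2], I[1,3]^2, I[2,4].
μ_θ-semistable layers: μ^(1)=38; μ^(2)=21/2; μ^(3)=-7/3; μ^(4)=-45/2

((0, 0, 0, 1); (1, 1, 0, 0); (2, 2, 2, 0); (0, 1, 1, 0))


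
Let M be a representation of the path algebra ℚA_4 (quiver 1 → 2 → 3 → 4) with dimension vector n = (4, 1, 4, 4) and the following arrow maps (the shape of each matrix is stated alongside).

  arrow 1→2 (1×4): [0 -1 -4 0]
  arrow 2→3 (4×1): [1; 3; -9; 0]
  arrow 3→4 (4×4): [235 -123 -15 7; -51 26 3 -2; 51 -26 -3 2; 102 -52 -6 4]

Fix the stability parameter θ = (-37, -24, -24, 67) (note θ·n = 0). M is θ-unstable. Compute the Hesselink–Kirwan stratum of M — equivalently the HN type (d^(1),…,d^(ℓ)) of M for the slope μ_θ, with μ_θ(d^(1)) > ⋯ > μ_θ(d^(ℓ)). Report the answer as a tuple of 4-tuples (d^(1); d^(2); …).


Barcode: M ≅ I[1,1]^3, I[1,4], I[3,3]^2, I[3,4], I[4,4]^2. HN layers by μ_θ (3 steps, strictly decreasing):
  μ^(1)=67; μ^(2)=-24; μ^(3)=-37

((0, 0, 0, 4); (0, 1, 4, 0); (4, 0, 0, 0))


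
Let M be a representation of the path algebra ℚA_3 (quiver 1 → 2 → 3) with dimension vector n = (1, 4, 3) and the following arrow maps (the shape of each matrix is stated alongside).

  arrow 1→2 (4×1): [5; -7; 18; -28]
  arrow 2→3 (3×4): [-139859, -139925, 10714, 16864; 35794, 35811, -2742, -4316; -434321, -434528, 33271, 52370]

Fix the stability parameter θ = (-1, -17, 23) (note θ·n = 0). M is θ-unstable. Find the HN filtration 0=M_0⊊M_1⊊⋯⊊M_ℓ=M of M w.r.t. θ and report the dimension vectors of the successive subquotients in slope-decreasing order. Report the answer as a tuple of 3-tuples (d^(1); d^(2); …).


Via rank(M_{q-1}∘⋯∘M_p): M ≅ I[1,3], I[2,2], I[2,3]^2.
μ_θ-semistable layers: μ^(1)=23; μ^(2)=-9; μ^(3)=-17

((0, 0, 3); (1, 1, 0); (0, 3, 0))


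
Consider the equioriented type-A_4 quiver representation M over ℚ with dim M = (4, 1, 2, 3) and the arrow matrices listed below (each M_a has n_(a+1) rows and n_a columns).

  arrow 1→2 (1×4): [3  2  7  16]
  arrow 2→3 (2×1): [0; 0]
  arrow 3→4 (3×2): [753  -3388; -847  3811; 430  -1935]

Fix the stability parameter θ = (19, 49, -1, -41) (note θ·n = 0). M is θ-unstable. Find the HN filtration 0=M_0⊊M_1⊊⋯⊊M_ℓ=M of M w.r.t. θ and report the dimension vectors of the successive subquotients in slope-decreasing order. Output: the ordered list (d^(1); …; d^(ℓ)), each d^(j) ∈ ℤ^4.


Via rank(M_{q-1}∘⋯∘M_p): M ≅ I[1,1]^3, I[1,2], I[3,4]^2, I[4,4].
μ_θ-semistable layers: μ^(1)=49; μ^(2)=19; μ^(3)=-21; μ^(4)=-41

((0, 1, 0, 0); (4, 0, 0, 0); (0, 0, 2, 2); (0, 0, 0, 1))


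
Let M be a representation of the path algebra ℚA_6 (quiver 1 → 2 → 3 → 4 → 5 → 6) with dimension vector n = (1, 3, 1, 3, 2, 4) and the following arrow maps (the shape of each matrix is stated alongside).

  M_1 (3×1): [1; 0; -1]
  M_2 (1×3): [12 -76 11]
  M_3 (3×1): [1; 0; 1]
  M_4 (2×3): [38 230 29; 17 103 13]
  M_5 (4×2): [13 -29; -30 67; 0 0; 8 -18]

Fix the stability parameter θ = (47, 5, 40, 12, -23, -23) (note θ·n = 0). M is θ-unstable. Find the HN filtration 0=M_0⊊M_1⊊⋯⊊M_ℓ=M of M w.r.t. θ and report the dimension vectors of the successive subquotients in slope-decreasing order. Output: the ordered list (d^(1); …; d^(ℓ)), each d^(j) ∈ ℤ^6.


Via rank(M_{q-1}∘⋯∘M_p): M ≅ I[1,6], I[2,2]^2, I[4,4], I[4,6], I[6,6]^2.
μ_θ-semistable layers: μ^(1)=12; μ^(2)=29/3; μ^(3)=5; μ^(4)=-34/3; μ^(5)=-23

((0, 0, 0, 1, 0, 0); (1, 1, 1, 1, 1, 1); (0, 2, 0, 0, 0, 0); (0, 0, 0, 1, 1, 1); (0, 0, 0, 0, 0, 2))


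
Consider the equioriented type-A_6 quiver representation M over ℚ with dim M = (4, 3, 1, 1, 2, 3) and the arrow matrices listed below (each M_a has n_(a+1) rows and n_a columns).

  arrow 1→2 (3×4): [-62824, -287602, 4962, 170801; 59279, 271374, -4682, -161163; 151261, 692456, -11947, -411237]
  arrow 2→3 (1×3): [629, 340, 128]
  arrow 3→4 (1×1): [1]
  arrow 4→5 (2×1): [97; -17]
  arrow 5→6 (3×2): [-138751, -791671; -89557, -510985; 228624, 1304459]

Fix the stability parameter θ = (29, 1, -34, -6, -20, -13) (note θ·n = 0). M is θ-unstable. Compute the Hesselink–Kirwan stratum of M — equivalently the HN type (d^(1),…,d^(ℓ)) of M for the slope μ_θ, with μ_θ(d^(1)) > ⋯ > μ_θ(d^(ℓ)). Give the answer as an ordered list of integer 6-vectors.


Via rank(M_{q-1}∘⋯∘M_p): M ≅ I[1,1], I[1,2]^2, I[1,6], I[5,6], I[6,6].
μ_θ-semistable layers: μ^(1)=29; μ^(2)=15; μ^(3)=-43/6; μ^(4)=-13; μ^(5)=-20

((1, 0, 0, 0, 0, 0); (2, 2, 0, 0, 0, 0); (1, 1, 1, 1, 1, 1); (0, 0, 0, 0, 0, 2); (0, 0, 0, 0, 1, 0))


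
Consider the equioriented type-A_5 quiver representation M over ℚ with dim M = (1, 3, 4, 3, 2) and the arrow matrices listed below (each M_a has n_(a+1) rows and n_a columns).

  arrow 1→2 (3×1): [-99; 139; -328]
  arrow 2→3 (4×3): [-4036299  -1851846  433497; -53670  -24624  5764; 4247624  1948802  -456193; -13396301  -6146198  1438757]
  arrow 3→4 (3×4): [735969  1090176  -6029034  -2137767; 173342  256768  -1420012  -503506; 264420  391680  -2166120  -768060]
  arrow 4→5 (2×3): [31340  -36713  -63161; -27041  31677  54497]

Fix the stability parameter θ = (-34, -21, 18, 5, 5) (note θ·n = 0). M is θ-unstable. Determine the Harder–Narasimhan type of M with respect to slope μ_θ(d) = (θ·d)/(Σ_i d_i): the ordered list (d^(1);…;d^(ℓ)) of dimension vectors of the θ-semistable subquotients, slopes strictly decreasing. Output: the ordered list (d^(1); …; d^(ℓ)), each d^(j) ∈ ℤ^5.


Barcode: M ≅ I[1,3], I[2,2], I[2,3], I[3,3], I[3,5], I[4,4], I[4,5]. HN layers by μ_θ (5 steps, strictly decreasing):
  μ^(1)=18; μ^(2)=28/3; μ^(3)=5; μ^(4)=-21; μ^(5)=-34

((0, 0, 3, 0, 0); (0, 0, 1, 1, 1); (0, 0, 0, 2, 1); (0, 3, 0, 0, 0); (1, 0, 0, 0, 0))


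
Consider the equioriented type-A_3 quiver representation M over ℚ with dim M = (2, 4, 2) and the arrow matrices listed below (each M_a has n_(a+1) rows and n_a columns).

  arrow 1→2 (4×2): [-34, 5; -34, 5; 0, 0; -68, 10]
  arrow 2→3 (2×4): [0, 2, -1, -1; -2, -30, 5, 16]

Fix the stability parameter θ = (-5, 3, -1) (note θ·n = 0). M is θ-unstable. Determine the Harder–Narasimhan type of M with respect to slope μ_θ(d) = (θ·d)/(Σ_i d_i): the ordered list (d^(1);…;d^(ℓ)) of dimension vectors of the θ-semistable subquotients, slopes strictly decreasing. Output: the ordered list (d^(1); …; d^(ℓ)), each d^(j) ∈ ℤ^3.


Via rank(M_{q-1}∘⋯∘M_p): M ≅ I[1,1], I[1,2], I[2,2], I[2,3]^2.
μ_θ-semistable layers: μ^(1)=3; μ^(2)=1; μ^(3)=-5

((0, 2, 0); (0, 2, 2); (2, 0, 0))


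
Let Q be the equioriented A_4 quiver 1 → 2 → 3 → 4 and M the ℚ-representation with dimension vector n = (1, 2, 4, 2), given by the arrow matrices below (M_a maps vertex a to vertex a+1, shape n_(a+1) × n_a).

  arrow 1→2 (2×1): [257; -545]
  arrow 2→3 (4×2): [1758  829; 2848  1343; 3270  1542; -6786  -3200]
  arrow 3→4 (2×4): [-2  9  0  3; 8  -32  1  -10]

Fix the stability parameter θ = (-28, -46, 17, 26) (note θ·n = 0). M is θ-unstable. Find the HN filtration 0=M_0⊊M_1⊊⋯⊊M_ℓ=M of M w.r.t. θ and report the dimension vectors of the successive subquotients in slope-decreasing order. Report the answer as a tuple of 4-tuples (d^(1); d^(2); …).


Barcode: M ≅ I[1,4], I[2,4], I[3,3]^2. HN layers by μ_θ (4 steps, strictly decreasing):
  μ^(1)=26; μ^(2)=17; μ^(3)=-37; μ^(4)=-46

((0, 0, 0, 2); (0, 0, 4, 0); (1, 1, 0, 0); (0, 1, 0, 0))


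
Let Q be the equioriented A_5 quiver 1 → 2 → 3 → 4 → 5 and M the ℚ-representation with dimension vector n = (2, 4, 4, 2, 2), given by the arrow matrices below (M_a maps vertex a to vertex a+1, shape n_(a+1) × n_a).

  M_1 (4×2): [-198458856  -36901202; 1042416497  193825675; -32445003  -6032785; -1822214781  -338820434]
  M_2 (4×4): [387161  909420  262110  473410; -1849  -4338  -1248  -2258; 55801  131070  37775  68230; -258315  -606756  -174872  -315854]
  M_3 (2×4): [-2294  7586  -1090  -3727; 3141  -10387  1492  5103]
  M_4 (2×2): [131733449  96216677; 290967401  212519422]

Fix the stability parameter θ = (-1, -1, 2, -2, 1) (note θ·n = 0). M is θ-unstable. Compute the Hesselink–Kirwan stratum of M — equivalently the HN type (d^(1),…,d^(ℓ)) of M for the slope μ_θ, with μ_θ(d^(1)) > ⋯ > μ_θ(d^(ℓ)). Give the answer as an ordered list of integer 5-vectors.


Via rank(M_{q-1}∘⋯∘M_p): M ≅ I[1,2], I[1,5], I[2,3], I[2,5], I[3,3].
μ_θ-semistable layers: μ^(1)=2; μ^(2)=1; μ^(3)=0; μ^(4)=-1

((0, 0, 2, 0, 0); (0, 0, 0, 0, 2); (0, 0, 2, 2, 0); (2, 4, 0, 0, 0))


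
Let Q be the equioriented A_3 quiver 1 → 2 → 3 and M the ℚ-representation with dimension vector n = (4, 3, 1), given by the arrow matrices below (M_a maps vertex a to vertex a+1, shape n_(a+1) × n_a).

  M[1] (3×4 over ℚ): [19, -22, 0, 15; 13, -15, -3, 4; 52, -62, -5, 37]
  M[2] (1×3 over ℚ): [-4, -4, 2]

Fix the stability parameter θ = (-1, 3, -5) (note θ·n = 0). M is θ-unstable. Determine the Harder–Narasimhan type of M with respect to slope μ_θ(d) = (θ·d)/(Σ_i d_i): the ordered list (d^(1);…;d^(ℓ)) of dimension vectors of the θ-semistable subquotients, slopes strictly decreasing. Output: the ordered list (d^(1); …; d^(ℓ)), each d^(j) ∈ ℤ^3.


Interval decomposition of M: I[1,1], I[1,2]^2, I[1,3].
HN type (ℓ=2): μ^(1)=3; μ^(2)=-1

((0, 2, 0); (4, 1, 1))


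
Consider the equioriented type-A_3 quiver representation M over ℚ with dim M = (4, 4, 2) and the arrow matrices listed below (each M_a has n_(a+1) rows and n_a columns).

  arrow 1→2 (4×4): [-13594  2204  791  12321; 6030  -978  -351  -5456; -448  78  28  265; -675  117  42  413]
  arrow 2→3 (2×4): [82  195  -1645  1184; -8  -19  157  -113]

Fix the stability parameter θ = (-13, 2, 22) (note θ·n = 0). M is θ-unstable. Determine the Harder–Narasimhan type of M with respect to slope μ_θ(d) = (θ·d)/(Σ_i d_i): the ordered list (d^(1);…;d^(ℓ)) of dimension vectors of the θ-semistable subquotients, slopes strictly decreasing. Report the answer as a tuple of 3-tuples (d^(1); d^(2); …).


Interval decomposition of M: I[1,1], I[1,2], I[1,3]^2, I[2,2].
HN type (ℓ=3): μ^(1)=22; μ^(2)=2; μ^(3)=-13

((0, 0, 2); (0, 4, 0); (4, 0, 0))


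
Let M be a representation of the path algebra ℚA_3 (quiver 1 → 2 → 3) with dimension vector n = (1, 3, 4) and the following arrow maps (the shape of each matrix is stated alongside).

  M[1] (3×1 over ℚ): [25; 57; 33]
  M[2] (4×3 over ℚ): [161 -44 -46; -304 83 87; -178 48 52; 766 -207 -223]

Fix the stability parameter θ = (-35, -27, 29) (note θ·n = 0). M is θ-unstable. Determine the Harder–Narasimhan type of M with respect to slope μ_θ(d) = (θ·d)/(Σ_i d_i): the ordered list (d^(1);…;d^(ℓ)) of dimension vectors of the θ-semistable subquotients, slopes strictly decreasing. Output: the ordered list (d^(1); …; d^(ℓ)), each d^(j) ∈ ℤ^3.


Barcode: M ≅ I[1,3], I[2,2], I[2,3], I[3,3]^2. HN layers by μ_θ (3 steps, strictly decreasing):
  μ^(1)=29; μ^(2)=-27; μ^(3)=-35

((0, 0, 4); (0, 3, 0); (1, 0, 0))


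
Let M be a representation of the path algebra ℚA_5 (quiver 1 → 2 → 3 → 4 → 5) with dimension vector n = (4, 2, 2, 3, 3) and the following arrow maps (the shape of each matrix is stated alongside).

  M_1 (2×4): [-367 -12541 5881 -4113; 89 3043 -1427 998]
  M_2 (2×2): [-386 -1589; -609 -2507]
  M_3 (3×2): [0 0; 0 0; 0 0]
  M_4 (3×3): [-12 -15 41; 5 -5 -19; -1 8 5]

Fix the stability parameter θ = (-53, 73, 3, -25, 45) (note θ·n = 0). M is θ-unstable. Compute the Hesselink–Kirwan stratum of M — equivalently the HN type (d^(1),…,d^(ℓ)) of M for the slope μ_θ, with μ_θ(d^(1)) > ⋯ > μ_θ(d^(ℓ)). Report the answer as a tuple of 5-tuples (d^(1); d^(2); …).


Interval decomposition of M: I[1,1]^2, I[1,3]^2, I[4,5]^3.
HN type (ℓ=4): μ^(1)=45; μ^(2)=38; μ^(3)=-25; μ^(4)=-53

((0, 0, 0, 0, 3); (0, 2, 2, 0, 0); (0, 0, 0, 3, 0); (4, 0, 0, 0, 0))


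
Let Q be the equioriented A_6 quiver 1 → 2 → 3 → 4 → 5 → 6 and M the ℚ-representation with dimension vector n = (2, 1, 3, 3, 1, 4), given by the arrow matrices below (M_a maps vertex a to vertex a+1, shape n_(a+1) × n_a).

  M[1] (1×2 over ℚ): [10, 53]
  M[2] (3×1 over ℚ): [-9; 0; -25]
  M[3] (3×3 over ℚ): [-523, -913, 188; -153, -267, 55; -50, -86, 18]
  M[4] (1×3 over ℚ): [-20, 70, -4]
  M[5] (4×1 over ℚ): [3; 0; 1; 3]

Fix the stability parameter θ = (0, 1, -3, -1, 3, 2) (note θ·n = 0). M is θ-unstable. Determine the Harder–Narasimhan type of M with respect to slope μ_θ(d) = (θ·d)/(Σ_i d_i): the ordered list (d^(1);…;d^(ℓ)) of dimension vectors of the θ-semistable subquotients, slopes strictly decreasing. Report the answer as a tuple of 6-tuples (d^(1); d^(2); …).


Barcode: M ≅ I[1,1], I[1,4], I[3,3], I[3,6], I[4,4], I[6,6]^3. HN layers by μ_θ (6 steps, strictly decreasing):
  μ^(1)=5/2; μ^(2)=2; μ^(3)=0; μ^(4)=-3/4; μ^(5)=-1; μ^(6)=-3

((0, 0, 0, 0, 1, 1); (0, 0, 0, 0, 0, 3); (1, 0, 0, 0, 0, 0); (1, 1, 1, 1, 0, 0); (0, 0, 0, 2, 0, 0); (0, 0, 2, 0, 0, 0))


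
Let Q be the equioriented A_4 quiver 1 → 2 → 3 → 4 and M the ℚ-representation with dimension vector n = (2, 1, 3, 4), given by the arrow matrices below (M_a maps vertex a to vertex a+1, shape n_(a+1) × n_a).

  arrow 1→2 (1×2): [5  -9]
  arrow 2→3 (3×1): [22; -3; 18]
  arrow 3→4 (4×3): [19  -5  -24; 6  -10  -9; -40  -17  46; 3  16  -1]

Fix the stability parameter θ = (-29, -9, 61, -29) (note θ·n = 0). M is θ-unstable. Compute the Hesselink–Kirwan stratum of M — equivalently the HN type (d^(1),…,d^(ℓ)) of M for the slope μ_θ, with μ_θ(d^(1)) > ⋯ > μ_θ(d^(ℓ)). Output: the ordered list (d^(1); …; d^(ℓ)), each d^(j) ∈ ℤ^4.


Barcode: M ≅ I[1,1], I[1,4], I[3,4]^2, I[4,4]. HN layers by μ_θ (3 steps, strictly decreasing):
  μ^(1)=16; μ^(2)=-9; μ^(3)=-29

((0, 0, 3, 3); (0, 1, 0, 0); (2, 0, 0, 1))


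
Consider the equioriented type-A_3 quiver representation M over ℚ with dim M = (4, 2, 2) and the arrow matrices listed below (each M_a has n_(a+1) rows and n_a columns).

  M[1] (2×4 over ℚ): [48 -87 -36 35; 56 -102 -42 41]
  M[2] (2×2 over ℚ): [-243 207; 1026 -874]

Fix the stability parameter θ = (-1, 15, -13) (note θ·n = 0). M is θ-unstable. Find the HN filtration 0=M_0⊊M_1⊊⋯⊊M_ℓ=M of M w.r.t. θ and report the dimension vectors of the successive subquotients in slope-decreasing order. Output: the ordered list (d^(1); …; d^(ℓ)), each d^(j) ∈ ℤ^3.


Interval decomposition of M: I[1,1]^2, I[1,2], I[1,3], I[3,3].
HN type (ℓ=4): μ^(1)=15; μ^(2)=1; μ^(3)=-1; μ^(4)=-13

((0, 1, 0); (0, 1, 1); (4, 0, 0); (0, 0, 1))


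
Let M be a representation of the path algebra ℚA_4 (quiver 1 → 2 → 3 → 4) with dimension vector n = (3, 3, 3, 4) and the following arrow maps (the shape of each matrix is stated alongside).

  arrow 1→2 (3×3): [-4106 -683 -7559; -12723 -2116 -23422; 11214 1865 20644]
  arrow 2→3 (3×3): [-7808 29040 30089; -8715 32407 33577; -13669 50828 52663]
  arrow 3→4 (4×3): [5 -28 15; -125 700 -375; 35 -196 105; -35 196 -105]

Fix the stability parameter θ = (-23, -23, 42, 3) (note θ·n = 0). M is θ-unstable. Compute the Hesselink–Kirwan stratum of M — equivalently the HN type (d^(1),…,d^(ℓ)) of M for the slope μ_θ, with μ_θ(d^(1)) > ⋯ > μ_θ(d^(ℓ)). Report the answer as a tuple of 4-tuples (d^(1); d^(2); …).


Barcode: M ≅ I[1,3]^2, I[1,4], I[4,4]^3. HN layers by μ_θ (4 steps, strictly decreasing):
  μ^(1)=42; μ^(2)=45/2; μ^(3)=3; μ^(4)=-23

((0, 0, 2, 0); (0, 0, 1, 1); (0, 0, 0, 3); (3, 3, 0, 0))


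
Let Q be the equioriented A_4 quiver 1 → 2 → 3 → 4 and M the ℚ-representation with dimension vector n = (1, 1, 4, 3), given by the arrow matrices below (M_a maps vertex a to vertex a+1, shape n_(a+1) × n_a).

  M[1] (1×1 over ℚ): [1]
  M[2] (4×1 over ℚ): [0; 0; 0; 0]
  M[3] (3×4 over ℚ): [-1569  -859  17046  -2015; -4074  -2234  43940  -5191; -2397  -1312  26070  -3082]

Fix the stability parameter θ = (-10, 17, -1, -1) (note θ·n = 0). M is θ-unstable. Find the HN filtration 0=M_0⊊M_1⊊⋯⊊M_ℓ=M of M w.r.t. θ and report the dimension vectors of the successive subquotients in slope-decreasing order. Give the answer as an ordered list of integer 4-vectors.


Via rank(M_{q-1}∘⋯∘M_p): M ≅ I[1,2], I[3,3], I[3,4]^3.
μ_θ-semistable layers: μ^(1)=17; μ^(2)=-1; μ^(3)=-10

((0, 1, 0, 0); (0, 0, 4, 3); (1, 0, 0, 0))


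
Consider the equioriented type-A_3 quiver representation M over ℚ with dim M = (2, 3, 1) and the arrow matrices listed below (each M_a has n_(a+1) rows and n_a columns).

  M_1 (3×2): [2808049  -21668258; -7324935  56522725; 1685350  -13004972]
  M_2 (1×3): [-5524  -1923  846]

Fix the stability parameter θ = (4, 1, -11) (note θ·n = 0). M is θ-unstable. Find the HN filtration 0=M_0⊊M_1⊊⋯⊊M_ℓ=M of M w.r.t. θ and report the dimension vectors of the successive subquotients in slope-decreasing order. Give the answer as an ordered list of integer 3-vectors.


Barcode: M ≅ I[1,2], I[1,3], I[2,2]. HN layers by μ_θ (3 steps, strictly decreasing):
  μ^(1)=5/2; μ^(2)=1; μ^(3)=-2

((1, 1, 0); (0, 1, 0); (1, 1, 1))


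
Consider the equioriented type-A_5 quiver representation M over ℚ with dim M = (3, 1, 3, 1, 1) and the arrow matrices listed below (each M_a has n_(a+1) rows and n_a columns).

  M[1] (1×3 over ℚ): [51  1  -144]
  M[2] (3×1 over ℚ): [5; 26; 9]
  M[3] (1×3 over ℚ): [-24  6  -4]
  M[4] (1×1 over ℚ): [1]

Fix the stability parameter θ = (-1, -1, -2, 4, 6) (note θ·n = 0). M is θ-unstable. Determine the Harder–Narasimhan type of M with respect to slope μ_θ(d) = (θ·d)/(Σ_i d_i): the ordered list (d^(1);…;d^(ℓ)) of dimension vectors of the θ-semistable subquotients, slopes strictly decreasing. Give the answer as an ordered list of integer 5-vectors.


Barcode: M ≅ I[1,1]^2, I[1,3], I[3,3], I[3,5]. HN layers by μ_θ (5 steps, strictly decreasing):
  μ^(1)=6; μ^(2)=4; μ^(3)=-1; μ^(4)=-4/3; μ^(5)=-2

((0, 0, 0, 0, 1); (0, 0, 0, 1, 0); (2, 0, 0, 0, 0); (1, 1, 1, 0, 0); (0, 0, 2, 0, 0))


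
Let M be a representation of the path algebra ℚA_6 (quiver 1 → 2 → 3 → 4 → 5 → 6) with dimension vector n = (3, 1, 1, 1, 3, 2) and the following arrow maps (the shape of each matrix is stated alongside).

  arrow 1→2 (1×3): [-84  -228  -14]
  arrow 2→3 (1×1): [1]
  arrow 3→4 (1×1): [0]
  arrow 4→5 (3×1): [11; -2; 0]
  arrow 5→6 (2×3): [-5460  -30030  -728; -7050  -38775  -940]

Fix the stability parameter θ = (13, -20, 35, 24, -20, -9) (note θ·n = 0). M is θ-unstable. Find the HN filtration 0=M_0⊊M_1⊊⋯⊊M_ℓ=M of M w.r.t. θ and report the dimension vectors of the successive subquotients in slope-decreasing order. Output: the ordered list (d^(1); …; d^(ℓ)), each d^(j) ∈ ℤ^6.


Barcode: M ≅ I[1,1]^2, I[1,3], I[4,5], I[5,5], I[5,6], I[6,6]. HN layers by μ_θ (6 steps, strictly decreasing):
  μ^(1)=35; μ^(2)=13; μ^(3)=2; μ^(4)=-7/2; μ^(5)=-9; μ^(6)=-20

((0, 0, 1, 0, 0, 0); (2, 0, 0, 0, 0, 0); (0, 0, 0, 1, 1, 0); (1, 1, 0, 0, 0, 0); (0, 0, 0, 0, 0, 2); (0, 0, 0, 0, 2, 0))


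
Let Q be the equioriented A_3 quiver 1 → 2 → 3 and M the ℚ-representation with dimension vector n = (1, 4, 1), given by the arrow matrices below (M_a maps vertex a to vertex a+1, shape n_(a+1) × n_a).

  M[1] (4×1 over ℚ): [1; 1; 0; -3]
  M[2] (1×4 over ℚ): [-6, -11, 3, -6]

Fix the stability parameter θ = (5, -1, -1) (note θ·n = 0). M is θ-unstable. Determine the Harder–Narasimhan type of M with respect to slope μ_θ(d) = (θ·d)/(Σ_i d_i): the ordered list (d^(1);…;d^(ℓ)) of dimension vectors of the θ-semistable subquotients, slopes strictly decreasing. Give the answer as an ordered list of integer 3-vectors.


Interval decomposition of M: I[1,3], I[2,2]^3.
HN type (ℓ=2): μ^(1)=1; μ^(2)=-1

((1, 1, 1); (0, 3, 0))
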